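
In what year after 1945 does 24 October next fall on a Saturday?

1953

From one year to the next, a fixed date's weekday advances by 1, or by 2 when a Feb 29 lies between the two dates.
1945: October 24 is Wednesday.
1946: Thursday (+1)
1947: Friday (+1)
1948: Sunday (+2)
1949: Monday (+1)
1950: Tuesday (+1)
1951: Wednesday (+1)
1952: Friday (+2)
1953: Saturday (+1)
24 October falls on a Saturday in 1953.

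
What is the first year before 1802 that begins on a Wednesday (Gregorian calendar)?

1800

Jan 1 advances by 2 weekdays after a leap year and by 1 after a common year.
1802: Jan 1 is Friday.
1801: Thursday
1800: Wednesday
1800 begins on a Wednesday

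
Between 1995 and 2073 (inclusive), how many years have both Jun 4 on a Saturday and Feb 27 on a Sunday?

Check each year's weekday for Jun 4 and Feb 27:
  1995: Sun/Mon  1996: Tue/Tue  1997: Wed/Thu  1998: Thu/Fri  1999: Fri/Sat  2000: Sun/Sun  2001: Mon/Tue  2002: Tue/Wed  2003: Wed/Thu  2004: Fri/Fri  2005: Sat/Sun ✓  2006: Sun/Mon  2007: Mon/Tue  2008: Wed/Wed  …(51 more)…  2060: Fri/Fri  2061: Sat/Sun ✓  2062: Sun/Mon  2063: Mon/Tue  2064: Wed/Wed  2065: Thu/Fri  2066: Fri/Sat  2067: Sat/Sun ✓  2068: Mon/Mon  2069: Tue/Wed  2070: Wed/Thu  2071: Thu/Fri  2072: Sat/Sat  2073: Sun/Mon
Both conditions hold in: 2005, 2011, 2022, 2033, 2039, 2050, 2061, 2067 — 8.

8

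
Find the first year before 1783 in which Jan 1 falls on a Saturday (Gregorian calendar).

Jan 1 advances by 2 weekdays after a leap year and by 1 after a common year.
1783: Jan 1 is Wednesday.
1782: Tuesday
1781: Monday
1780: Saturday (leap)
1780 begins on a Saturday

1780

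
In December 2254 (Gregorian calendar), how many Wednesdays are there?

4

December 2254 has 31 days and begins on Friday.
The first Wednesday is December 6.
Wednesdays fall on 6, 13, 20, 27 — that's 4.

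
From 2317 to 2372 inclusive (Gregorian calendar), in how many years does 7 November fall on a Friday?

Track 7 November's weekday year by year (advancing +1, or +2 across a Feb 29):
  2317: Wed  2318: Thu (+1)  2319: Fri (+1) ✓  2320: Sun (+2)  2321: Mon (+1)
  2322: Tue (+1)  2323: Wed (+1)  2324: Fri (+2) ✓  2325: Sat (+1)  2326: Sun (+1)
  2327: Mon (+1)  2328: Wed (+2)  2329: Thu (+1)  2330: Fri (+1) ✓  … (28 more years) …
  2359: Sat (+1)  2360: Mon (+2)  2361: Tue (+1)  2362: Wed (+1)  2363: Thu (+1)
  2364: Sat (+2)  2365: Sun (+1)  2366: Mon (+1)  2367: Tue (+1)  2368: Thu (+2)
  2369: Fri (+1) ✓  2370: Sat (+1)  2371: Sun (+1)  2372: Tue (+2)
Friday years: 2319, 2324, 2330, 2341, 2347, 2352, 2358, 2369 — 8 in total.

8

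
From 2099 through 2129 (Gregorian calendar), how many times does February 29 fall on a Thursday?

1

Leap years in 2099–2129: 7 of them.
Feb 29 weekday advances by 5 (mod 7) from one leap year to the next four years later (or differs when a century non-leap intervenes).
Leap-day weekdays: 2104:Fri 2108:Wed 2112:Mon 2116:Sat 2120:Thu✓ 2124:Tue 2128:Sun
Thursday: 2120 → 1.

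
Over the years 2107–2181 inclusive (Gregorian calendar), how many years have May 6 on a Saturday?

11

Track May 6's weekday year by year (advancing +1, or +2 across a Feb 29):
  2107: Fri  2108: Sun (+2)  2109: Mon (+1)  2110: Tue (+1)  2111: Wed (+1)
  2112: Fri (+2)  2113: Sat (+1) ✓  2114: Sun (+1)  2115: Mon (+1)  2116: Wed (+2)
  2117: Thu (+1)  2118: Fri (+1)  2119: Sat (+1) ✓  2120: Mon (+2)  … (47 more years) …
  2168: Fri (+2)  2169: Sat (+1) ✓  2170: Sun (+1)  2171: Mon (+1)  2172: Wed (+2)
  2173: Thu (+1)  2174: Fri (+1)  2175: Sat (+1) ✓  2176: Mon (+2)  2177: Tue (+1)
  2178: Wed (+1)  2179: Thu (+1)  2180: Sat (+2) ✓  2181: Sun (+1)
Saturday years: 2113, 2119, 2124, 2130, 2141, 2147, 2152, 2158, 2169, 2175, 2180 — 11 in total.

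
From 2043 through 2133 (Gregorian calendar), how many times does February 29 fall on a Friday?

4

Leap years in 2043–2133: 22 of them.
Feb 29 weekday advances by 5 (mod 7) from one leap year to the next four years later (or differs when a century non-leap intervenes).
Leap-day weekdays: 2044:Mon 2048:Sat 2052:Thu 2056:Tue 2060:Sun 2064:Fri✓ 2068:Wed 2072:Mon 2076:Sat 2080:Thu 2084:Tue 2088:Sun 2092:Fri✓ 2096:Wed 2104:Fri✓ 2108:Wed 2112:Mon 2116:Sat 2120:Thu 2124:Tue 2128:Sun 2132:Fri✓
Friday: 2064, 2092, 2104, 2132 → 4.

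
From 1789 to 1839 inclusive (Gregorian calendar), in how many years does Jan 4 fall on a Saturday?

7

Track Jan 4's weekday year by year (advancing +1, or +2 across a Feb 29):
  1789: Sun  1790: Mon (+1)  1791: Tue (+1)  1792: Wed (+1)  1793: Fri (+2)
  1794: Sat (+1) ✓  1795: Sun (+1)  1796: Mon (+1)  1797: Wed (+2)  1798: Thu (+1)
  1799: Fri (+1)  1800: Sat (+1) ✓  1801: Sun (+1)  1802: Mon (+1)  … (23 more years) …
  1826: Wed (+1)  1827: Thu (+1)  1828: Fri (+1)  1829: Sun (+2)  1830: Mon (+1)
  1831: Tue (+1)  1832: Wed (+1)  1833: Fri (+2)  1834: Sat (+1) ✓  1835: Sun (+1)
  1836: Mon (+1)  1837: Wed (+2)  1838: Thu (+1)  1839: Fri (+1)
Saturday years: 1794, 1800, 1806, 1812, 1817, 1823, 1834 — 7 in total.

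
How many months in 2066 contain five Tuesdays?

A month of length L has five Tuesdays iff its first Tuesday is on day ≤ L−28 (so day 1–3 in a 31-day month, 1–2 in a 30-day month, day 1 in a leap February).
Checking each month of 2066: Jan starts Fri (31d); Feb starts Mon (28d); Mar starts Mon (31d) ✓; Apr starts Thu (30d); May starts Sat (31d); Jun starts Tue (30d) ✓; Jul starts Thu (31d); Aug starts Sun (31d) ✓; Sep starts Wed (30d); Oct starts Fri (31d); Nov starts Mon (30d) ✓; Dec starts Wed (31d).
Five-Tuesday months: March, June, August, November → 4.

4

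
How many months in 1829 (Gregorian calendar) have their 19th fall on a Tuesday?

Check the 19th of each month of 1829: Jan 19: Mon, Feb 19: Thu, Mar 19: Thu, Apr 19: Sun, May 19: Tue, Jun 19: Fri, Jul 19: Sun, Aug 19: Wed, Sep 19: Sat, Oct 19: Mon, Nov 19: Thu, Dec 19: Sat.
Tuesday occurs in May — 1 month.

1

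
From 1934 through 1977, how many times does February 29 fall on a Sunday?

2

Leap years in 1934–1977: 11 of them.
Feb 29 weekday advances by 5 (mod 7) from one leap year to the next four years later (or differs when a century non-leap intervenes).
Leap-day weekdays: 1936:Sat 1940:Thu 1944:Tue 1948:Sun✓ 1952:Fri 1956:Wed 1960:Mon 1964:Sat 1968:Thu 1972:Tue 1976:Sun✓
Sunday: 1948, 1976 → 2.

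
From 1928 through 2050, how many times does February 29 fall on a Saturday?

5

Leap years in 1928–2050: 31 of them.
Feb 29 weekday advances by 5 (mod 7) from one leap year to the next four years later (or differs when a century non-leap intervenes).
Leap-day weekdays: 1928:Wed 1932:Mon 1936:Sat✓ 1940:Thu 1944:Tue 1948:Sun 1952:Fri 1956:Wed 1960:Mon 1964:Sat✓ 1968:Thu 1972:Tue 1976:Sun …(5 more)… 2000:Tue 2004:Sun 2008:Fri 2012:Wed 2016:Mon 2020:Sat✓ 2024:Thu 2028:Tue 2032:Sun 2036:Fri 2040:Wed 2044:Mon 2048:Sat✓
Saturday: 1936, 1964, 1992, 2020, 2048 → 5.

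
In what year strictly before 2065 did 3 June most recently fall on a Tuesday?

2064

From one year to the next, a fixed date's weekday advances by 1, or by 2 when a Feb 29 lies between the two dates.
2065: June 3 is Wednesday.
2064: Tuesday (−1)
3 June falls on a Tuesday in 2064.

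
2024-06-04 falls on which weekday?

January 1, 2024 is a Monday.
June 4 is day 156 of the year, i.e. 155 days after Jan 1.
155 mod 7 = 1, so advance 1 weekday from Monday: Tuesday.

Tuesday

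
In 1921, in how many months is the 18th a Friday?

Check the 18th of each month of 1921: Jan 18: Tue, Feb 18: Fri, Mar 18: Fri, Apr 18: Mon, May 18: Wed, Jun 18: Sat, Jul 18: Mon, Aug 18: Thu, Sep 18: Sun, Oct 18: Tue, Nov 18: Fri, Dec 18: Sun.
Friday occurs in February, March, November — 3 months.

3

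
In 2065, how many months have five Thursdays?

A month of length L has five Thursdays iff its first Thursday is on day ≤ L−28 (so day 1–3 in a 31-day month, 1–2 in a 30-day month, day 1 in a leap February).
Checking each month of 2065: Jan starts Thu (31d) ✓; Feb starts Sun (28d); Mar starts Sun (31d); Apr starts Wed (30d) ✓; May starts Fri (31d); Jun starts Mon (30d); Jul starts Wed (31d) ✓; Aug starts Sat (31d); Sep starts Tue (30d); Oct starts Thu (31d) ✓; Nov starts Sun (30d); Dec starts Tue (31d) ✓.
Five-Thursday months: January, April, July, October, December → 5.

5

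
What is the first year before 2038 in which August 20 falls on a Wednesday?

From one year to the next, a fixed date's weekday advances by 1, or by 2 when a Feb 29 lies between the two dates.
2038: August 20 is Friday.
2037: Thursday (−1)
2036: Wednesday (−1)
August 20 falls on a Wednesday in 2036.

2036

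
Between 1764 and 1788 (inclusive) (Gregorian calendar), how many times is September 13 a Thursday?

Track September 13's weekday year by year (advancing +1, or +2 across a Feb 29):
  1764: Thu ✓  1765: Fri (+1)  1766: Sat (+1)  1767: Sun (+1)  1768: Tue (+2)
  1769: Wed (+1)  1770: Thu (+1) ✓  1771: Fri (+1)  1772: Sun (+2)  1773: Mon (+1)
  1774: Tue (+1)  1775: Wed (+1)  1776: Fri (+2)  1777: Sat (+1)  1778: Sun (+1)
  1779: Mon (+1)  1780: Wed (+2)  1781: Thu (+1) ✓  1782: Fri (+1)  1783: Sat (+1)
  1784: Mon (+2)  1785: Tue (+1)  1786: Wed (+1)  1787: Thu (+1) ✓  1788: Sat (+2)
Thursday years: 1764, 1770, 1781, 1787 — 4 in total.

4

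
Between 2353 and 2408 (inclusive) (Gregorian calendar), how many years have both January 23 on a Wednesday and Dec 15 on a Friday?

0

Check each year's weekday for January 23 and Dec 15:
  2353: Fri/Tue  2354: Sat/Wed  2355: Sun/Thu  2356: Mon/Sat  2357: Wed/Sun  2358: Thu/Mon  2359: Fri/Tue  2360: Sat/Thu  2361: Mon/Fri  2362: Tue/Sat  2363: Wed/Sun  2364: Thu/Tue  2365: Sat/Wed  2366: Sun/Thu  …(28 more)…  2395: Mon/Fri  2396: Tue/Sun  2397: Thu/Mon  2398: Fri/Tue  2399: Sat/Wed  2400: Sun/Fri  2401: Tue/Sat  2402: Wed/Sun  2403: Thu/Mon  2404: Fri/Wed  2405: Sun/Thu  2406: Mon/Fri  2407: Tue/Sat  2408: Wed/Mon
Both conditions hold in: no year — 0.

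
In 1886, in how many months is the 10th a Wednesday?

Check the 10th of each month of 1886: Jan 10: Sun, Feb 10: Wed, Mar 10: Wed, Apr 10: Sat, May 10: Mon, Jun 10: Thu, Jul 10: Sat, Aug 10: Tue, Sep 10: Fri, Oct 10: Sun, Nov 10: Wed, Dec 10: Fri.
Wednesday occurs in February, March, November — 3 months.

3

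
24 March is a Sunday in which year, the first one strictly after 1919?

1929

From one year to the next, a fixed date's weekday advances by 1, or by 2 when a Feb 29 lies between the two dates.
1919: March 24 is Monday.
1920: Wednesday (+2)
1921: Thursday (+1)
1922: Friday (+1)
1923: Saturday (+1)
1924: Monday (+2)
1925: Tuesday (+1)
1926: Wednesday (+1)
1927: Thursday (+1)
1928: Saturday (+2)
1929: Sunday (+1)
24 March falls on a Sunday in 1929.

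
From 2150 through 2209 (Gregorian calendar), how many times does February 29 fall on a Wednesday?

3

Leap years in 2150–2209: 14 of them.
Feb 29 weekday advances by 5 (mod 7) from one leap year to the next four years later (or differs when a century non-leap intervenes).
Leap-day weekdays: 2152:Tue 2156:Sun 2160:Fri 2164:Wed✓ 2168:Mon 2172:Sat 2176:Thu 2180:Tue 2184:Sun 2188:Fri 2192:Wed✓ 2196:Mon 2204:Wed✓ 2208:Mon
Wednesday: 2164, 2192, 2204 → 3.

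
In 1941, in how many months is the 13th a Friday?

1

Check the 13th of each month of 1941: Jan 13: Mon, Feb 13: Thu, Mar 13: Thu, Apr 13: Sun, May 13: Tue, Jun 13: Fri, Jul 13: Sun, Aug 13: Wed, Sep 13: Sat, Oct 13: Mon, Nov 13: Thu, Dec 13: Sat.
Friday occurs in June — 1 month.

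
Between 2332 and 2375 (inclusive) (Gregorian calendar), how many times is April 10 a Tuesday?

6

Track April 10's weekday year by year (advancing +1, or +2 across a Feb 29):
  2332: Sun  2333: Mon (+1)  2334: Tue (+1) ✓  2335: Wed (+1)  2336: Fri (+2)
  2337: Sat (+1)  2338: Sun (+1)  2339: Mon (+1)  2340: Wed (+2)  2341: Thu (+1)
  2342: Fri (+1)  2343: Sat (+1)  2344: Mon (+2)  2345: Tue (+1) ✓  … (16 more years) …
  2362: Tue (+1) ✓  2363: Wed (+1)  2364: Fri (+2)  2365: Sat (+1)  2366: Sun (+1)
  2367: Mon (+1)  2368: Wed (+2)  2369: Thu (+1)  2370: Fri (+1)  2371: Sat (+1)
  2372: Mon (+2)  2373: Tue (+1) ✓  2374: Wed (+1)  2375: Thu (+1)
Tuesday years: 2334, 2345, 2351, 2356, 2362, 2373 — 6 in total.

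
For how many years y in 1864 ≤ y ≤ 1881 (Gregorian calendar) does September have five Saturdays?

September has 30 days; it has five Saturdays when Saturday falls among the first (month-length − 28) days — i.e. when September 1 is one of Saturday/Friday.
September 1 by year: 1864:Thu 1865:Fri✓ 1866:Sat✓ 1867:Sun 1868:Tue 1869:Wed 1870:Thu 1871:Fri✓ 1872:Sun 1873:Mon 1874:Tue 1875:Wed 1876:Fri✓ 1877:Sat✓ 1878:Sun 1879:Mon 1880:Wed 1881:Thu
Years with five Saturdays: 1865, 1866, 1871, 1876, 1877 → 5.

5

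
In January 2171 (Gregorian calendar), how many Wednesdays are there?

January 2171 has 31 days and begins on Tuesday.
The first Wednesday is January 2.
Wednesdays fall on 2, 9, 16, 23, 30 — that's 5.

5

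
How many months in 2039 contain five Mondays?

4

A month of length L has five Mondays iff its first Monday is on day ≤ L−28 (so day 1–3 in a 31-day month, 1–2 in a 30-day month, day 1 in a leap February).
Checking each month of 2039: Jan starts Sat (31d) ✓; Feb starts Tue (28d); Mar starts Tue (31d); Apr starts Fri (30d); May starts Sun (31d) ✓; Jun starts Wed (30d); Jul starts Fri (31d); Aug starts Mon (31d) ✓; Sep starts Thu (30d); Oct starts Sat (31d) ✓; Nov starts Tue (30d); Dec starts Thu (31d).
Five-Monday months: January, May, August, October → 4.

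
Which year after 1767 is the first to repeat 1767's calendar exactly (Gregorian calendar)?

Two years share a calendar iff Jan 1 falls on the same weekday and both are leap or both are common. 1767: Jan 1 is Thursday, common year.
1768: Jan 1 Friday, leap
1769: Jan 1 Sunday, common
1770: Jan 1 Monday, common
1771: Jan 1 Tuesday, common
1772: Jan 1 Wednesday, leap
1773: Jan 1 Friday, common
1774: Jan 1 Saturday, common
1775: Jan 1 Sunday, common
1776: Jan 1 Monday, leap
1777: Jan 1 Wednesday, common
1778: Jan 1 Thursday, common
1778 matches on both conditions.

1778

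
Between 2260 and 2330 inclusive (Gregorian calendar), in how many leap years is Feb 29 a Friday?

2

Leap years in 2260–2330: 17 of them.
Feb 29 weekday advances by 5 (mod 7) from one leap year to the next four years later (or differs when a century non-leap intervenes).
Leap-day weekdays: 2260:Wed 2264:Mon 2268:Sat 2272:Thu 2276:Tue 2280:Sun 2284:Fri✓ 2288:Wed 2292:Mon 2296:Sat 2304:Mon 2308:Sat 2312:Thu 2316:Tue 2320:Sun 2324:Fri✓ 2328:Wed
Friday: 2284, 2324 → 2.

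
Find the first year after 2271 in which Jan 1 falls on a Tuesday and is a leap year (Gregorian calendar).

2284

Jan 1 advances by 2 weekdays after a leap year and by 1 after a common year.
2271: Jan 1 is Sunday.
2272: Monday (leap)
2273: Wednesday
2274: Thursday
2275: Friday
2276: Saturday (leap)
2277: Monday
2278: Tuesday
2279: Wednesday
2280: Thursday (leap)
2281: Saturday
2282: Sunday
2283: Monday
2284: Tuesday (leap)
2284 begins on a Tuesday and is a leap year.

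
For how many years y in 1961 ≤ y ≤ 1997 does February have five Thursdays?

2

February has 28 days (29 in leap years); it has five Thursdays when Thursday falls among the first (month-length − 28) days — i.e. when February 1 is Thursday in a leap year (never in a common year).
February 1 by year: 1961:Wed 1962:Thu 1963:Fri 1964:Sat 1965:Mon 1966:Tue 1967:Wed 1968:Thu✓ 1969:Sat 1970:Sun 1971:Mon 1972:Tue 1973:Thu 1974:Fri 1975:Sat …(7 more)… 1983:Tue 1984:Wed 1985:Fri 1986:Sat 1987:Sun 1988:Mon 1989:Wed 1990:Thu 1991:Fri 1992:Sat 1993:Mon 1994:Tue 1995:Wed 1996:Thu✓ 1997:Sat
Years with five Thursdays: 1968, 1996 → 2.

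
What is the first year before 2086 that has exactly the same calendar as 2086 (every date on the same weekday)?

2075

Two years share a calendar iff Jan 1 falls on the same weekday and both are leap or both are common. 2086: Jan 1 is Tuesday, common year.
2085: Jan 1 Monday, common
2084: Jan 1 Saturday, leap
2083: Jan 1 Friday, common
2082: Jan 1 Thursday, common
2081: Jan 1 Wednesday, common
2080: Jan 1 Monday, leap
2079: Jan 1 Sunday, common
2078: Jan 1 Saturday, common
2077: Jan 1 Friday, common
2076: Jan 1 Wednesday, leap
2075: Jan 1 Tuesday, common
2075 matches on both conditions.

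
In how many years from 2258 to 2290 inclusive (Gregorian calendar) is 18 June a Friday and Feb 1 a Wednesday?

Check each year's weekday for 18 June and Feb 1:
  2258: Fri/Mon  2259: Sat/Tue  2260: Mon/Wed  2261: Tue/Fri  2262: Wed/Sat  2263: Thu/Sun  2264: Sat/Mon  2265: Sun/Wed  2266: Mon/Thu  2267: Tue/Fri  2268: Thu/Sat  2269: Fri/Mon  2270: Sat/Tue  2271: Sun/Wed  …(5 more)…  2277: Mon/Thu  2278: Tue/Fri  2279: Wed/Sat  2280: Fri/Sun  2281: Sat/Tue  2282: Sun/Wed  2283: Mon/Thu  2284: Wed/Fri  2285: Thu/Sun  2286: Fri/Mon  2287: Sat/Tue  2288: Mon/Wed  2289: Tue/Fri  2290: Wed/Sat
Both conditions hold in: no year — 0.

0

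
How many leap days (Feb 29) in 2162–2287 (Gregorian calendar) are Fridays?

4

Leap years in 2162–2287: 30 of them.
Feb 29 weekday advances by 5 (mod 7) from one leap year to the next four years later (or differs when a century non-leap intervenes).
Leap-day weekdays: 2164:Wed 2168:Mon 2172:Sat 2176:Thu 2180:Tue 2184:Sun 2188:Fri✓ 2192:Wed 2196:Mon 2204:Wed 2208:Mon 2212:Sat 2216:Thu …(4 more)… 2236:Mon 2240:Sat 2244:Thu 2248:Tue 2252:Sun 2256:Fri✓ 2260:Wed 2264:Mon 2268:Sat 2272:Thu 2276:Tue 2280:Sun 2284:Fri✓
Friday: 2188, 2228, 2256, 2284 → 4.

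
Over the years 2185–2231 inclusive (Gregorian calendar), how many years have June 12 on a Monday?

Track June 12's weekday year by year (advancing +1, or +2 across a Feb 29):
  2185: Sun  2186: Mon (+1) ✓  2187: Tue (+1)  2188: Thu (+2)  2189: Fri (+1)
  2190: Sat (+1)  2191: Sun (+1)  2192: Tue (+2)  2193: Wed (+1)  2194: Thu (+1)
  2195: Fri (+1)  2196: Sun (+2)  2197: Mon (+1) ✓  2198: Tue (+1)  … (19 more years) …
  2218: Fri (+1)  2219: Sat (+1)  2220: Mon (+2) ✓  2221: Tue (+1)  2222: Wed (+1)
  2223: Thu (+1)  2224: Sat (+2)  2225: Sun (+1)  2226: Mon (+1) ✓  2227: Tue (+1)
  2228: Thu (+2)  2229: Fri (+1)  2230: Sat (+1)  2231: Sun (+1)
Monday years: 2186, 2197, 2209, 2215, 2220, 2226 — 6 in total.

6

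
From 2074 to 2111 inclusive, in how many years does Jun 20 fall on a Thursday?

Track Jun 20's weekday year by year (advancing +1, or +2 across a Feb 29):
  2074: Wed  2075: Thu (+1) ✓  2076: Sat (+2)  2077: Sun (+1)  2078: Mon (+1)
  2079: Tue (+1)  2080: Thu (+2) ✓  2081: Fri (+1)  2082: Sat (+1)  2083: Sun (+1)
  2084: Tue (+2)  2085: Wed (+1)  2086: Thu (+1) ✓  2087: Fri (+1)  … (10 more years) …
  2098: Fri (+1)  2099: Sat (+1)  2100: Sun (+1)  2101: Mon (+1)  2102: Tue (+1)
  2103: Wed (+1)  2104: Fri (+2)  2105: Sat (+1)  2106: Sun (+1)  2107: Mon (+1)
  2108: Wed (+2)  2109: Thu (+1) ✓  2110: Fri (+1)  2111: Sat (+1)
Thursday years: 2075, 2080, 2086, 2097, 2109 — 5 in total.

5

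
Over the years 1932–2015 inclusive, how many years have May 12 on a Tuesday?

Track May 12's weekday year by year (advancing +1, or +2 across a Feb 29):
  1932: Thu  1933: Fri (+1)  1934: Sat (+1)  1935: Sun (+1)  1936: Tue (+2) ✓
  1937: Wed (+1)  1938: Thu (+1)  1939: Fri (+1)  1940: Sun (+2)  1941: Mon (+1)
  1942: Tue (+1) ✓  1943: Wed (+1)  1944: Fri (+2)  1945: Sat (+1)  … (56 more years) …
  2002: Sun (+1)  2003: Mon (+1)  2004: Wed (+2)  2005: Thu (+1)  2006: Fri (+1)
  2007: Sat (+1)  2008: Mon (+2)  2009: Tue (+1) ✓  2010: Wed (+1)  2011: Thu (+1)
  2012: Sat (+2)  2013: Sun (+1)  2014: Mon (+1)  2015: Tue (+1) ✓
Tuesday years: 1936, 1942, 1953, 1959, 1964, 1970, 1981, 1987, 1992, 1998, 2009, 2015 — 12 in total.

12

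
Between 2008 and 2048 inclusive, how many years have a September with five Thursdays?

September has 30 days; it has five Thursdays when Thursday falls among the first (month-length − 28) days — i.e. when September 1 is one of Thursday/Wednesday.
September 1 by year: 2008:Mon 2009:Tue 2010:Wed✓ 2011:Thu✓ 2012:Sat 2013:Sun 2014:Mon 2015:Tue 2016:Thu✓ 2017:Fri 2018:Sat 2019:Sun 2020:Tue 2021:Wed✓ 2022:Thu✓ …(11 more)… 2034:Fri 2035:Sat 2036:Mon 2037:Tue 2038:Wed✓ 2039:Thu✓ 2040:Sat 2041:Sun 2042:Mon 2043:Tue 2044:Thu✓ 2045:Fri 2046:Sat 2047:Sun 2048:Tue
Years with five Thursdays: 2010, 2011, 2016, 2021, 2022, 2027, 2032, 2033, 2038, 2039, 2044 → 11.

11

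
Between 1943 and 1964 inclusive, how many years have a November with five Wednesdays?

November has 30 days; it has five Wednesdays when Wednesday falls among the first (month-length − 28) days — i.e. when November 1 is one of Wednesday/Tuesday.
November 1 by year: 1943:Mon 1944:Wed✓ 1945:Thu 1946:Fri 1947:Sat 1948:Mon 1949:Tue✓ 1950:Wed✓ 1951:Thu 1952:Sat 1953:Sun 1954:Mon 1955:Tue✓ 1956:Thu 1957:Fri 1958:Sat 1959:Sun 1960:Tue✓ 1961:Wed✓ 1962:Thu 1963:Fri 1964:Sun
Years with five Wednesdays: 1944, 1949, 1950, 1955, 1960, 1961 → 6.

6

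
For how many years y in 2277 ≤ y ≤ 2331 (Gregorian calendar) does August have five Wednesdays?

August has 31 days; it has five Wednesdays when Wednesday falls among the first (month-length − 28) days — i.e. when August 1 is one of Wednesday/Tuesday/Monday.
August 1 by year: 2277:Wed✓ 2278:Thu 2279:Fri 2280:Sun 2281:Mon✓ 2282:Tue✓ 2283:Wed✓ 2284:Fri 2285:Sat 2286:Sun 2287:Mon✓ 2288:Wed✓ 2289:Thu 2290:Fri 2291:Sat …(25 more)… 2317:Wed✓ 2318:Thu 2319:Fri 2320:Sun 2321:Mon✓ 2322:Tue✓ 2323:Wed✓ 2324:Fri 2325:Sat 2326:Sun 2327:Mon✓ 2328:Wed✓ 2329:Thu 2330:Fri 2331:Sat
Years with five Wednesdays: 2277, 2281, 2282, 2283, 2287, 2288, 2292, 2293, 2294, 2298, 2299, 2300, 2304, 2305, 2306, 2310, 2311, 2316, 2317, 2321, 2322, 2323, 2327, 2328 → 24.

24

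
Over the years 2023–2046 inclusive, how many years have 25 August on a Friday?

4

Track 25 August's weekday year by year (advancing +1, or +2 across a Feb 29):
  2023: Fri ✓  2024: Sun (+2)  2025: Mon (+1)  2026: Tue (+1)  2027: Wed (+1)
  2028: Fri (+2) ✓  2029: Sat (+1)  2030: Sun (+1)  2031: Mon (+1)  2032: Wed (+2)
  2033: Thu (+1)  2034: Fri (+1) ✓  2035: Sat (+1)  2036: Mon (+2)  2037: Tue (+1)
  2038: Wed (+1)  2039: Thu (+1)  2040: Sat (+2)  2041: Sun (+1)  2042: Mon (+1)
  2043: Tue (+1)  2044: Thu (+2)  2045: Fri (+1) ✓  2046: Sat (+1)
Friday years: 2023, 2028, 2034, 2045 — 4 in total.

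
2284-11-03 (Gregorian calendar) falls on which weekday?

Monday

January 1, 2284 is a Tuesday.
November 3 is day 308 of the year, i.e. 307 days after Jan 1.
307 mod 7 = 6, so advance 6 weekdays from Tuesday: Monday.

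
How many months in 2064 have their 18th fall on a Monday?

2

Check the 18th of each month of 2064: Jan 18: Fri, Feb 18: Mon, Mar 18: Tue, Apr 18: Fri, May 18: Sun, Jun 18: Wed, Jul 18: Fri, Aug 18: Mon, Sep 18: Thu, Oct 18: Sat, Nov 18: Tue, Dec 18: Thu.
Monday occurs in February, August — 2 months.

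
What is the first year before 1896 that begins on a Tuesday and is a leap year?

1884

Jan 1 advances by 2 weekdays after a leap year and by 1 after a common year.
1896: Jan 1 is Wednesday (leap).
1895: Tuesday
1894: Monday
1893: Sunday
1892: Friday (leap)
1891: Thursday
1890: Wednesday
1889: Tuesday
1888: Sunday (leap)
1887: Saturday
1886: Friday
1885: Thursday
1884: Tuesday (leap)
1884 begins on a Tuesday and is a leap year.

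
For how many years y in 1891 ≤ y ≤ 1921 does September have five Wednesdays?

9

September has 30 days; it has five Wednesdays when Wednesday falls among the first (month-length − 28) days — i.e. when September 1 is one of Wednesday/Tuesday.
September 1 by year: 1891:Tue✓ 1892:Thu 1893:Fri 1894:Sat 1895:Sun 1896:Tue✓ 1897:Wed✓ 1898:Thu 1899:Fri 1900:Sat 1901:Sun 1902:Mon 1903:Tue✓ 1904:Thu 1905:Fri 1906:Sat 1907:Sun 1908:Tue✓ 1909:Wed✓ 1910:Thu 1911:Fri 1912:Sun 1913:Mon 1914:Tue✓ 1915:Wed✓ 1916:Fri 1917:Sat 1918:Sun 1919:Mon 1920:Wed✓ 1921:Thu
Years with five Wednesdays: 1891, 1896, 1897, 1903, 1908, 1909, 1914, 1915, 1920 → 9.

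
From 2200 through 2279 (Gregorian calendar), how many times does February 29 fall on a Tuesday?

3

Leap years in 2200–2279: 19 of them.
Feb 29 weekday advances by 5 (mod 7) from one leap year to the next four years later (or differs when a century non-leap intervenes).
Leap-day weekdays: 2204:Wed 2208:Mon 2212:Sat 2216:Thu 2220:Tue✓ 2224:Sun 2228:Fri 2232:Wed 2236:Mon 2240:Sat 2244:Thu 2248:Tue✓ 2252:Sun 2256:Fri 2260:Wed 2264:Mon 2268:Sat 2272:Thu 2276:Tue✓
Tuesday: 2220, 2248, 2276 → 3.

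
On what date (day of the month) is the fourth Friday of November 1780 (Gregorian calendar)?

24

November 1, 1780 is a Wednesday, so the first Friday is the 3rd.
The fourth Friday is 3 + 21 = 24.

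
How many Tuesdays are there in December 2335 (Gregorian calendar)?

5

December 2335 has 31 days and begins on Sunday.
The first Tuesday is December 3.
Tuesdays fall on 3, 10, 17, 24, 31 — that's 5.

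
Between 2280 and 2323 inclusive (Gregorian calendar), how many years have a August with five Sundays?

August has 31 days; it has five Sundays when Sunday falls among the first (month-length − 28) days — i.e. when August 1 is one of Sunday/Saturday/Friday.
August 1 by year: 2280:Sun✓ 2281:Mon 2282:Tue 2283:Wed 2284:Fri✓ 2285:Sat✓ 2286:Sun✓ 2287:Mon 2288:Wed 2289:Thu 2290:Fri✓ 2291:Sat✓ 2292:Mon 2293:Tue 2294:Wed …(14 more)… 2309:Sun✓ 2310:Mon 2311:Tue 2312:Thu 2313:Fri✓ 2314:Sat✓ 2315:Sun✓ 2316:Tue 2317:Wed 2318:Thu 2319:Fri✓ 2320:Sun✓ 2321:Mon 2322:Tue 2323:Wed
Years with five Sundays: 2280, 2284, 2285, 2286, 2290, 2291, 2296, 2297, 2302, 2303, 2308, 2309, 2313, 2314, 2315, 2319, 2320 → 17.

17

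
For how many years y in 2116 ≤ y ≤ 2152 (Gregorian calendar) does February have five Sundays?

1

February has 28 days (29 in leap years); it has five Sundays when Sunday falls among the first (month-length − 28) days — i.e. when February 1 is Sunday in a leap year (never in a common year).
February 1 by year: 2116:Sat 2117:Mon 2118:Tue 2119:Wed 2120:Thu 2121:Sat 2122:Sun 2123:Mon 2124:Tue 2125:Thu 2126:Fri 2127:Sat 2128:Sun✓ 2129:Tue 2130:Wed …(7 more)… 2138:Sat 2139:Sun 2140:Mon 2141:Wed 2142:Thu 2143:Fri 2144:Sat 2145:Mon 2146:Tue 2147:Wed 2148:Thu 2149:Sat 2150:Sun 2151:Mon 2152:Tue
Years with five Sundays: 2128 → 1.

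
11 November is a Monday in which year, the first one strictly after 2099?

From one year to the next, a fixed date's weekday advances by 1, or by 2 when a Feb 29 lies between the two dates.
2099: November 11 is Wednesday.
2100: Thursday (+1)
2101: Friday (+1)
2102: Saturday (+1)
2103: Sunday (+1)
2104: Tuesday (+2)
2105: Wednesday (+1)
2106: Thursday (+1)
2107: Friday (+1)
2108: Sunday (+2)
2109: Monday (+1)
11 November falls on a Monday in 2109.

2109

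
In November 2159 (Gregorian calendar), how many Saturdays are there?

November 2159 has 30 days and begins on Thursday.
The first Saturday is November 3.
Saturdays fall on 3, 10, 17, 24 — that's 4.

4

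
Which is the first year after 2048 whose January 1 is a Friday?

Jan 1 advances by 2 weekdays after a leap year and by 1 after a common year.
2048: Jan 1 is Wednesday (leap).
2049: Friday
2049 begins on a Friday

2049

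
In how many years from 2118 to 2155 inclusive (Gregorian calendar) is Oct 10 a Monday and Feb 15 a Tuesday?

Check each year's weekday for Oct 10 and Feb 15:
  2118: Mon/Tue ✓  2119: Tue/Wed  2120: Thu/Thu  2121: Fri/Sat  2122: Sat/Sun  2123: Sun/Mon  2124: Tue/Tue  2125: Wed/Thu  2126: Thu/Fri  2127: Fri/Sat  2128: Sun/Sun  2129: Mon/Tue ✓  2130: Tue/Wed  2131: Wed/Thu  …(10 more)…  2142: Wed/Thu  2143: Thu/Fri  2144: Sat/Sat  2145: Sun/Mon  2146: Mon/Tue ✓  2147: Tue/Wed  2148: Thu/Thu  2149: Fri/Sat  2150: Sat/Sun  2151: Sun/Mon  2152: Tue/Tue  2153: Wed/Thu  2154: Thu/Fri  2155: Fri/Sat
Both conditions hold in: 2118, 2129, 2135, 2146 — 4.

4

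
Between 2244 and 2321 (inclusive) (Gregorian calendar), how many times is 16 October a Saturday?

Track 16 October's weekday year by year (advancing +1, or +2 across a Feb 29):
  2244: Wed  2245: Thu (+1)  2246: Fri (+1)  2247: Sat (+1) ✓  2248: Mon (+2)
  2249: Tue (+1)  2250: Wed (+1)  2251: Thu (+1)  2252: Sat (+2) ✓  2253: Sun (+1)
  2254: Mon (+1)  2255: Tue (+1)  2256: Thu (+2)  2257: Fri (+1)  … (50 more years) …
  2308: Fri (+2)  2309: Sat (+1) ✓  2310: Sun (+1)  2311: Mon (+1)  2312: Wed (+2)
  2313: Thu (+1)  2314: Fri (+1)  2315: Sat (+1) ✓  2316: Mon (+2)  2317: Tue (+1)
  2318: Wed (+1)  2319: Thu (+1)  2320: Sat (+2) ✓  2321: Sun (+1)
Saturday years: 2247, 2252, 2258, 2269, 2275, 2280, 2286, 2297, 2309, 2315, 2320 — 11 in total.

11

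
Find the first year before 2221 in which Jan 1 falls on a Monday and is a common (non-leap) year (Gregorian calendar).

Jan 1 advances by 2 weekdays after a leap year and by 1 after a common year.
2221: Jan 1 is Monday.
2220: Saturday (leap)
2219: Friday
2218: Thursday
2217: Wednesday
2216: Monday (leap)
2215: Sunday
2214: Saturday
2213: Friday
2212: Wednesday (leap)
2211: Tuesday
2210: Monday
2210 begins on a Monday and is a common year.

2210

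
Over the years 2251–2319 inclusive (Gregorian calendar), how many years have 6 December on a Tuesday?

10

Track 6 December's weekday year by year (advancing +1, or +2 across a Feb 29):
  2251: Sat  2252: Mon (+2)  2253: Tue (+1) ✓  2254: Wed (+1)  2255: Thu (+1)
  2256: Sat (+2)  2257: Sun (+1)  2258: Mon (+1)  2259: Tue (+1) ✓  2260: Thu (+2)
  2261: Fri (+1)  2262: Sat (+1)  2263: Sun (+1)  2264: Tue (+2) ✓  … (41 more years) …
  2306: Thu (+1)  2307: Fri (+1)  2308: Sun (+2)  2309: Mon (+1)  2310: Tue (+1) ✓
  2311: Wed (+1)  2312: Fri (+2)  2313: Sat (+1)  2314: Sun (+1)  2315: Mon (+1)
  2316: Wed (+2)  2317: Thu (+1)  2318: Fri (+1)  2319: Sat (+1)
Tuesday years: 2253, 2259, 2264, 2270, 2281, 2287, 2292, 2298, 2304, 2310 — 10 in total.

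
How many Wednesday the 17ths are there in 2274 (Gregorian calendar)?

Check the 17th of each month of 2274: Jan 17: Sat, Feb 17: Tue, Mar 17: Tue, Apr 17: Fri, May 17: Sun, Jun 17: Wed, Jul 17: Fri, Aug 17: Mon, Sep 17: Thu, Oct 17: Sat, Nov 17: Tue, Dec 17: Thu.
Wednesday occurs in June — 1 month.

1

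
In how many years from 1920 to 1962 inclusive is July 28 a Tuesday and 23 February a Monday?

5

Check each year's weekday for July 28 and 23 February:
  1920: Wed/Mon  1921: Thu/Wed  1922: Fri/Thu  1923: Sat/Fri  1924: Mon/Sat  1925: Tue/Mon ✓  1926: Wed/Tue  1927: Thu/Wed  1928: Sat/Thu  1929: Sun/Sat  1930: Mon/Sun  1931: Tue/Mon ✓  1932: Thu/Tue  1933: Fri/Thu  …(15 more)…  1949: Thu/Wed  1950: Fri/Thu  1951: Sat/Fri  1952: Mon/Sat  1953: Tue/Mon ✓  1954: Wed/Tue  1955: Thu/Wed  1956: Sat/Thu  1957: Sun/Sat  1958: Mon/Sun  1959: Tue/Mon ✓  1960: Thu/Tue  1961: Fri/Thu  1962: Sat/Fri
Both conditions hold in: 1925, 1931, 1942, 1953, 1959 — 5.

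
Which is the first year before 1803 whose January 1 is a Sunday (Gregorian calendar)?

1797

Jan 1 advances by 2 weekdays after a leap year and by 1 after a common year.
1803: Jan 1 is Saturday.
1802: Friday
1801: Thursday
1800: Wednesday
1799: Tuesday
1798: Monday
1797: Sunday
1797 begins on a Sunday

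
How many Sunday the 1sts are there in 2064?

Check the 1st of each month of 2064: Jan 1: Tue, Feb 1: Fri, Mar 1: Sat, Apr 1: Tue, May 1: Thu, Jun 1: Sun, Jul 1: Tue, Aug 1: Fri, Sep 1: Mon, Oct 1: Wed, Nov 1: Sat, Dec 1: Mon.
Sunday occurs in June — 1 month.

1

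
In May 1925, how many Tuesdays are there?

May 1925 has 31 days and begins on Friday.
The first Tuesday is May 5.
Tuesdays fall on 5, 12, 19, 26 — that's 4.

4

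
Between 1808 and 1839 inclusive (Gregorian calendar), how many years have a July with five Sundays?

15

July has 31 days; it has five Sundays when Sunday falls among the first (month-length − 28) days — i.e. when July 1 is one of Sunday/Saturday/Friday.
July 1 by year: 1808:Fri✓ 1809:Sat✓ 1810:Sun✓ 1811:Mon 1812:Wed 1813:Thu 1814:Fri✓ 1815:Sat✓ 1816:Mon 1817:Tue 1818:Wed 1819:Thu 1820:Sat✓ 1821:Sun✓ 1822:Mon 1823:Tue 1824:Thu 1825:Fri✓ 1826:Sat✓ 1827:Sun✓ 1828:Tue 1829:Wed 1830:Thu 1831:Fri✓ 1832:Sun✓ 1833:Mon 1834:Tue 1835:Wed 1836:Fri✓ 1837:Sat✓ 1838:Sun✓ 1839:Mon
Years with five Sundays: 1808, 1809, 1810, 1814, 1815, 1820, 1821, 1825, 1826, 1827, 1831, 1832, 1836, 1837, 1838 → 15.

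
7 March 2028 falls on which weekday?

Tuesday

January 1, 2028 is a Saturday.
March 7 is day 67 of the year, i.e. 66 days after Jan 1.
66 mod 7 = 3, so advance 3 weekdays from Saturday: Tuesday.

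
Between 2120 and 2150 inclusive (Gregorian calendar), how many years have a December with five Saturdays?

December has 31 days; it has five Saturdays when Saturday falls among the first (month-length − 28) days — i.e. when December 1 is one of Saturday/Friday/Thursday.
December 1 by year: 2120:Sun 2121:Mon 2122:Tue 2123:Wed 2124:Fri✓ 2125:Sat✓ 2126:Sun 2127:Mon 2128:Wed 2129:Thu✓ 2130:Fri✓ 2131:Sat✓ 2132:Mon 2133:Tue 2134:Wed 2135:Thu✓ 2136:Sat✓ 2137:Sun 2138:Mon 2139:Tue 2140:Thu✓ 2141:Fri✓ 2142:Sat✓ 2143:Sun 2144:Tue 2145:Wed 2146:Thu✓ 2147:Fri✓ 2148:Sun 2149:Mon 2150:Tue
Years with five Saturdays: 2124, 2125, 2129, 2130, 2131, 2135, 2136, 2140, 2141, 2142, 2146, 2147 → 12.

12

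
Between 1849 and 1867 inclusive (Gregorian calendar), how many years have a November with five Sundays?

5

November has 30 days; it has five Sundays when Sunday falls among the first (month-length − 28) days — i.e. when November 1 is one of Sunday/Saturday.
November 1 by year: 1849:Thu 1850:Fri 1851:Sat✓ 1852:Mon 1853:Tue 1854:Wed 1855:Thu 1856:Sat✓ 1857:Sun✓ 1858:Mon 1859:Tue 1860:Thu 1861:Fri 1862:Sat✓ 1863:Sun✓ 1864:Tue 1865:Wed 1866:Thu 1867:Fri
Years with five Sundays: 1851, 1856, 1857, 1862, 1863 → 5.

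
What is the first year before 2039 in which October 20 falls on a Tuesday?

2037

From one year to the next, a fixed date's weekday advances by 1, or by 2 when a Feb 29 lies between the two dates.
2039: October 20 is Thursday.
2038: Wednesday (−1)
2037: Tuesday (−1)
October 20 falls on a Tuesday in 2037.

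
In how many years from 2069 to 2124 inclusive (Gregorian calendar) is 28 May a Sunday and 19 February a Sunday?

6

Check each year's weekday for 28 May and 19 February:
  2069: Tue/Tue  2070: Wed/Wed  2071: Thu/Thu  2072: Sat/Fri  2073: Sun/Sun ✓  2074: Mon/Mon  2075: Tue/Tue  2076: Thu/Wed  2077: Fri/Fri  2078: Sat/Sat  2079: Sun/Sun ✓  2080: Tue/Mon  2081: Wed/Wed  2082: Thu/Thu  …(28 more)…  2111: Thu/Thu  2112: Sat/Fri  2113: Sun/Sun ✓  2114: Mon/Mon  2115: Tue/Tue  2116: Thu/Wed  2117: Fri/Fri  2118: Sat/Sat  2119: Sun/Sun ✓  2120: Tue/Mon  2121: Wed/Wed  2122: Thu/Thu  2123: Fri/Fri  2124: Sun/Sat
Both conditions hold in: 2073, 2079, 2090, 2102, 2113, 2119 — 6.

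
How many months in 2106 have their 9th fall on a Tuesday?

3

Check the 9th of each month of 2106: Jan 9: Sat, Feb 9: Tue, Mar 9: Tue, Apr 9: Fri, May 9: Sun, Jun 9: Wed, Jul 9: Fri, Aug 9: Mon, Sep 9: Thu, Oct 9: Sat, Nov 9: Tue, Dec 9: Thu.
Tuesday occurs in February, March, November — 3 months.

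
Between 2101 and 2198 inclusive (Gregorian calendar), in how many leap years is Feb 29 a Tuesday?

Leap years in 2101–2198: 24 of them.
Feb 29 weekday advances by 5 (mod 7) from one leap year to the next four years later (or differs when a century non-leap intervenes).
Leap-day weekdays: 2104:Fri 2108:Wed 2112:Mon 2116:Sat 2120:Thu 2124:Tue✓ 2128:Sun 2132:Fri 2136:Wed 2140:Mon 2144:Sat 2148:Thu 2152:Tue✓ 2156:Sun 2160:Fri 2164:Wed 2168:Mon 2172:Sat 2176:Thu 2180:Tue✓ 2184:Sun 2188:Fri 2192:Wed 2196:Mon
Tuesday: 2124, 2152, 2180 → 3.

3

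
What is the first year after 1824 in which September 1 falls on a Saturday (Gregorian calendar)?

1827

From one year to the next, a fixed date's weekday advances by 1, or by 2 when a Feb 29 lies between the two dates.
1824: September 1 is Wednesday.
1825: Thursday (+1)
1826: Friday (+1)
1827: Saturday (+1)
September 1 falls on a Saturday in 1827.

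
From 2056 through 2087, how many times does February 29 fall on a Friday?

Leap years in 2056–2087: 8 of them.
Feb 29 weekday advances by 5 (mod 7) from one leap year to the next four years later (or differs when a century non-leap intervenes).
Leap-day weekdays: 2056:Tue 2060:Sun 2064:Fri✓ 2068:Wed 2072:Mon 2076:Sat 2080:Thu 2084:Tue
Friday: 2064 → 1.

1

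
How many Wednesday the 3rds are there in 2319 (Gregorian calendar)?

Check the 3rd of each month of 2319: Jan 3: Fri, Feb 3: Mon, Mar 3: Mon, Apr 3: Thu, May 3: Sat, Jun 3: Tue, Jul 3: Thu, Aug 3: Sun, Sep 3: Wed, Oct 3: Fri, Nov 3: Mon, Dec 3: Wed.
Wednesday occurs in September, December — 2 months.

2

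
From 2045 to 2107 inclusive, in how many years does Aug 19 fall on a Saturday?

9

Track Aug 19's weekday year by year (advancing +1, or +2 across a Feb 29):
  2045: Sat ✓  2046: Sun (+1)  2047: Mon (+1)  2048: Wed (+2)  2049: Thu (+1)
  2050: Fri (+1)  2051: Sat (+1) ✓  2052: Mon (+2)  2053: Tue (+1)  2054: Wed (+1)
  2055: Thu (+1)  2056: Sat (+2) ✓  2057: Sun (+1)  2058: Mon (+1)  … (35 more years) …
  2094: Thu (+1)  2095: Fri (+1)  2096: Sun (+2)  2097: Mon (+1)  2098: Tue (+1)
  2099: Wed (+1)  2100: Thu (+1)  2101: Fri (+1)  2102: Sat (+1) ✓  2103: Sun (+1)
  2104: Tue (+2)  2105: Wed (+1)  2106: Thu (+1)  2107: Fri (+1)
Saturday years: 2045, 2051, 2056, 2062, 2073, 2079, 2084, 2090, 2102 — 9 in total.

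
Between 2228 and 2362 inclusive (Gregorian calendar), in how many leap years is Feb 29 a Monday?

Leap years in 2228–2362: 33 of them.
Feb 29 weekday advances by 5 (mod 7) from one leap year to the next four years later (or differs when a century non-leap intervenes).
Leap-day weekdays: 2228:Fri 2232:Wed 2236:Mon✓ 2240:Sat 2244:Thu 2248:Tue 2252:Sun 2256:Fri 2260:Wed 2264:Mon✓ 2268:Sat 2272:Thu 2276:Tue …(7 more)… 2312:Thu 2316:Tue 2320:Sun 2324:Fri 2328:Wed 2332:Mon✓ 2336:Sat 2340:Thu 2344:Tue 2348:Sun 2352:Fri 2356:Wed 2360:Mon✓
Monday: 2236, 2264, 2292, 2304, 2332, 2360 → 6.

6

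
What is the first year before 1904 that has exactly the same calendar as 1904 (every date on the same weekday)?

1892

Two years share a calendar iff Jan 1 falls on the same weekday and both are leap or both are common. 1904: Jan 1 is Friday, leap year.
1903: Jan 1 Thursday, common
1902: Jan 1 Wednesday, common
1901: Jan 1 Tuesday, common
1900: Jan 1 Monday, common
1899: Jan 1 Sunday, common
1898: Jan 1 Saturday, common
1897: Jan 1 Friday, common
1896: Jan 1 Wednesday, leap
1895: Jan 1 Tuesday, common
1894: Jan 1 Monday, common
1893: Jan 1 Sunday, common
1892: Jan 1 Friday, leap
1892 matches on both conditions.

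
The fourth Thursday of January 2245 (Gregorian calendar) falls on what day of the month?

January 1, 2245 is a Wednesday, so the first Thursday is the 2nd.
The fourth Thursday is 2 + 21 = 23.

23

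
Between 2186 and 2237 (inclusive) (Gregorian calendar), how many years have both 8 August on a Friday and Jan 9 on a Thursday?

Check each year's weekday for 8 August and Jan 9:
  2186: Tue/Mon  2187: Wed/Tue  2188: Fri/Wed  2189: Sat/Fri  2190: Sun/Sat  2191: Mon/Sun  2192: Wed/Mon  2193: Thu/Wed  2194: Fri/Thu ✓  2195: Sat/Fri  2196: Mon/Sat  2197: Tue/Mon  2198: Wed/Tue  2199: Thu/Wed  …(24 more)…  2224: Sun/Fri  2225: Mon/Sun  2226: Tue/Mon  2227: Wed/Tue  2228: Fri/Wed  2229: Sat/Fri  2230: Sun/Sat  2231: Mon/Sun  2232: Wed/Mon  2233: Thu/Wed  2234: Fri/Thu ✓  2235: Sat/Fri  2236: Mon/Sat  2237: Tue/Mon
Both conditions hold in: 2194, 2200, 2206, 2217, 2223, 2234 — 6.

6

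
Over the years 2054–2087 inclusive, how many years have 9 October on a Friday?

Track 9 October's weekday year by year (advancing +1, or +2 across a Feb 29):
  2054: Fri ✓  2055: Sat (+1)  2056: Mon (+2)  2057: Tue (+1)  2058: Wed (+1)
  2059: Thu (+1)  2060: Sat (+2)  2061: Sun (+1)  2062: Mon (+1)  2063: Tue (+1)
  2064: Thu (+2)  2065: Fri (+1) ✓  2066: Sat (+1)  2067: Sun (+1)  … (6 more years) …
  2074: Tue (+1)  2075: Wed (+1)  2076: Fri (+2) ✓  2077: Sat (+1)  2078: Sun (+1)
  2079: Mon (+1)  2080: Wed (+2)  2081: Thu (+1)  2082: Fri (+1) ✓  2083: Sat (+1)
  2084: Mon (+2)  2085: Tue (+1)  2086: Wed (+1)  2087: Thu (+1)
Friday years: 2054, 2065, 2071, 2076, 2082 — 5 in total.

5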